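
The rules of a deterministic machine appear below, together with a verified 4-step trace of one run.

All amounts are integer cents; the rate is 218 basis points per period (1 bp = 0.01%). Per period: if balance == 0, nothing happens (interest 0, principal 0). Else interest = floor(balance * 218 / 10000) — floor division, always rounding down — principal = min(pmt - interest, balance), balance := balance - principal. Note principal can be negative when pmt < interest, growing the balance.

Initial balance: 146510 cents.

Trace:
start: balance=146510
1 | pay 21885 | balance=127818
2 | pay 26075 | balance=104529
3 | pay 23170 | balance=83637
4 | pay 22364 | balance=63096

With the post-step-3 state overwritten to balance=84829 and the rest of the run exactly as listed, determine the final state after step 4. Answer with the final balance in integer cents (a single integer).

64314

state after step 3 := balance=84829
4 | pay 22364 | balance=64314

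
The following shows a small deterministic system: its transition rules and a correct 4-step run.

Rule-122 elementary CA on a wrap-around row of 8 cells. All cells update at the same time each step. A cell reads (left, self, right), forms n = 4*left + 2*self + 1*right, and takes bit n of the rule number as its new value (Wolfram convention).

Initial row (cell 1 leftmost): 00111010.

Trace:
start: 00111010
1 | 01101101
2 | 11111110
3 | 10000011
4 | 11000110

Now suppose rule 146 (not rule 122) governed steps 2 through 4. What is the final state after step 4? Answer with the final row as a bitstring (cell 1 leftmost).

(re-executing steps 2..4 under rule 146; state before step 2: 01101101)
2 | 00000000
3 | 00000000
4 | 00000000

00000000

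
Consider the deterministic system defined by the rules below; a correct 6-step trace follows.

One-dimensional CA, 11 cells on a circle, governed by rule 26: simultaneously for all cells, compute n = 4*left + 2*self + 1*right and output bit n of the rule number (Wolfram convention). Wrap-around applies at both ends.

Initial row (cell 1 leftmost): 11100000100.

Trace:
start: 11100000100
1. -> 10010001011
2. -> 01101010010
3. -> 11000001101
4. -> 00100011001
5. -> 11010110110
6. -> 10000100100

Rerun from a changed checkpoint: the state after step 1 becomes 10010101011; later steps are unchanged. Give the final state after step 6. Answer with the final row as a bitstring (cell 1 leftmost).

01100100100

state after step 1 := 10010101011
2. -> 01100000010
3. -> 11010000101
4. -> 00001001001
5. -> 10010110110
6. -> 01100100100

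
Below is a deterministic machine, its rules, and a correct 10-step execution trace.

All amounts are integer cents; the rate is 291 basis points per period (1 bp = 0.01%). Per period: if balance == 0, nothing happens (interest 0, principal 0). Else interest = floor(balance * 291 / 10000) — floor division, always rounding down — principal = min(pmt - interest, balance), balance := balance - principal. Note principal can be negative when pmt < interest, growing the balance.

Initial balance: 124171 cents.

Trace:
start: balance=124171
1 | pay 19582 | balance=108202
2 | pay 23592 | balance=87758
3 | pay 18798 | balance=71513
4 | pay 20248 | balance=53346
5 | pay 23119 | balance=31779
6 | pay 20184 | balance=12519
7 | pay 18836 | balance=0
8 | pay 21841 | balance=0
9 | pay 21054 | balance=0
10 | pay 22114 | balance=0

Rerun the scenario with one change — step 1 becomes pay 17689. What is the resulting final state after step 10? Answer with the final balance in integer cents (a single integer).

(re-executing from step 1 with the substitution; state before step 1: balance=124171)
1 | pay 17689 | balance=110095
2 | pay 23592 | balance=89706
3 | pay 18798 | balance=73518
4 | pay 20248 | balance=55409
5 | pay 23119 | balance=33902
6 | pay 20184 | balance=14704
7 | pay 18836 | balance=0
8 | pay 21841 | balance=0
9 | pay 21054 | balance=0
10 | pay 22114 | balance=0

0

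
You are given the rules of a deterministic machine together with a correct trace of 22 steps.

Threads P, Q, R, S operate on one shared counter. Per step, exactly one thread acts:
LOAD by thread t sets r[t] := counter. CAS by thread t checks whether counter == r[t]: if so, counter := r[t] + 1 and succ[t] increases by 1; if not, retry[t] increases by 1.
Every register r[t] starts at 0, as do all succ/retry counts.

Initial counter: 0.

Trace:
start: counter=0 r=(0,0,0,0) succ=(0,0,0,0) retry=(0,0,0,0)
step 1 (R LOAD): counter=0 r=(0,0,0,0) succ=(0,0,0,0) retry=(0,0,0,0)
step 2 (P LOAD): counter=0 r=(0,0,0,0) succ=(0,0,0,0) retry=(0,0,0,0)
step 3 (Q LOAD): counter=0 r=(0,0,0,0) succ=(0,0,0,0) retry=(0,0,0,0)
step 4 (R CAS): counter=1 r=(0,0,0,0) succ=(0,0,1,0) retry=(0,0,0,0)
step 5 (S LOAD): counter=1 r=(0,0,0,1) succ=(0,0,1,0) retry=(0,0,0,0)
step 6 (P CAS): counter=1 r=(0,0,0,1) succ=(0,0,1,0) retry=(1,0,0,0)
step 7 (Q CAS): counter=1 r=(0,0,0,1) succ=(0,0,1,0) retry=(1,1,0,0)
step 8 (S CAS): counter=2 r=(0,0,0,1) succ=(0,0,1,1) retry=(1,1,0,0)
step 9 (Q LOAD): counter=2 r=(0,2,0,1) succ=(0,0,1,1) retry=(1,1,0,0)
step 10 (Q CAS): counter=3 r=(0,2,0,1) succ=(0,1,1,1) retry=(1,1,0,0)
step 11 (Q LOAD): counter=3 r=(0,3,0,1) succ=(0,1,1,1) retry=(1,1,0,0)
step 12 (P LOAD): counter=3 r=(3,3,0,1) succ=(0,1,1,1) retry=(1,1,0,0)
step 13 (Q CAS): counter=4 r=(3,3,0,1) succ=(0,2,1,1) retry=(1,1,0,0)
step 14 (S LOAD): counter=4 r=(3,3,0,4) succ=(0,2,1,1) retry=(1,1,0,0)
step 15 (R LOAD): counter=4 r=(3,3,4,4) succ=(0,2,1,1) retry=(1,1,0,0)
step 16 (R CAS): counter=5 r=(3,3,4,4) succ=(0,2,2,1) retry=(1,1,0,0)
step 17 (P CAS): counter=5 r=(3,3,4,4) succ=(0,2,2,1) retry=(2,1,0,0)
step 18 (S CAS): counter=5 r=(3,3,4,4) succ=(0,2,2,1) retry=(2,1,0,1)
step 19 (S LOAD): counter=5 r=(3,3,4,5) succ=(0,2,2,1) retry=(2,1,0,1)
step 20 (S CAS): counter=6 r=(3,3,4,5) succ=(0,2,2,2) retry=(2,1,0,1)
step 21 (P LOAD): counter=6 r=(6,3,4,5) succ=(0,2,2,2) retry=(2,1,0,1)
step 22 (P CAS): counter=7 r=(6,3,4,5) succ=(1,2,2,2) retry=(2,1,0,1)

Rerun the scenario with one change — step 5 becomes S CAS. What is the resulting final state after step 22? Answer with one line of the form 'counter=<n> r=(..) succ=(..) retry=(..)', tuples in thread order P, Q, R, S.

counter=6 r=(5,2,3,4) succ=(1,2,2,1) retry=(2,1,0,3)

(re-executing from step 5 with the substitution; state before step 5: counter=1 r=(0,0,0,0) succ=(0,0,1,0) retry=(0,0,0,0))
step 5 (S CAS): counter=1 r=(0,0,0,0) succ=(0,0,1,0) retry=(0,0,0,1)
step 6 (P CAS): counter=1 r=(0,0,0,0) succ=(0,0,1,0) retry=(1,0,0,1)
step 7 (Q CAS): counter=1 r=(0,0,0,0) succ=(0,0,1,0) retry=(1,1,0,1)
step 8 (S CAS): counter=1 r=(0,0,0,0) succ=(0,0,1,0) retry=(1,1,0,2)
step 9 (Q LOAD): counter=1 r=(0,1,0,0) succ=(0,0,1,0) retry=(1,1,0,2)
step 10 (Q CAS): counter=2 r=(0,1,0,0) succ=(0,1,1,0) retry=(1,1,0,2)
step 11 (Q LOAD): counter=2 r=(0,2,0,0) succ=(0,1,1,0) retry=(1,1,0,2)
step 12 (P LOAD): counter=2 r=(2,2,0,0) succ=(0,1,1,0) retry=(1,1,0,2)
step 13 (Q CAS): counter=3 r=(2,2,0,0) succ=(0,2,1,0) retry=(1,1,0,2)
step 14 (S LOAD): counter=3 r=(2,2,0,3) succ=(0,2,1,0) retry=(1,1,0,2)
step 15 (R LOAD): counter=3 r=(2,2,3,3) succ=(0,2,1,0) retry=(1,1,0,2)
step 16 (R CAS): counter=4 r=(2,2,3,3) succ=(0,2,2,0) retry=(1,1,0,2)
step 17 (P CAS): counter=4 r=(2,2,3,3) succ=(0,2,2,0) retry=(2,1,0,2)
step 18 (S CAS): counter=4 r=(2,2,3,3) succ=(0,2,2,0) retry=(2,1,0,3)
step 19 (S LOAD): counter=4 r=(2,2,3,4) succ=(0,2,2,0) retry=(2,1,0,3)
step 20 (S CAS): counter=5 r=(2,2,3,4) succ=(0,2,2,1) retry=(2,1,0,3)
step 21 (P LOAD): counter=5 r=(5,2,3,4) succ=(0,2,2,1) retry=(2,1,0,3)
step 22 (P CAS): counter=6 r=(5,2,3,4) succ=(1,2,2,1) retry=(2,1,0,3)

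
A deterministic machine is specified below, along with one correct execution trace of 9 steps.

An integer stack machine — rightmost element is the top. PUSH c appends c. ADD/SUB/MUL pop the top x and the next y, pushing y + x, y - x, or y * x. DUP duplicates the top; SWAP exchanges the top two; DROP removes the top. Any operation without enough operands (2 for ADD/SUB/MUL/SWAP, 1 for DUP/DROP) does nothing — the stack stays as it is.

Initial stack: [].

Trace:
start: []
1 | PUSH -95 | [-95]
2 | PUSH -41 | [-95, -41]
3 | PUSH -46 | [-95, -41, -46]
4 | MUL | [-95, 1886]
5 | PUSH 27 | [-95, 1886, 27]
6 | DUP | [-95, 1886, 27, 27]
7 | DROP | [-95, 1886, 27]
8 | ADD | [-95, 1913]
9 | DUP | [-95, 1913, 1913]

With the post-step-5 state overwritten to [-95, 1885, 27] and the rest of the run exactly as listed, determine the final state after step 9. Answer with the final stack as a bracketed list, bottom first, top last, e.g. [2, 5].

[-95, 1912, 1912]

state after step 5 := [-95, 1885, 27]
6 | DUP | [-95, 1885, 27, 27]
7 | DROP | [-95, 1885, 27]
8 | ADD | [-95, 1912]
9 | DUP | [-95, 1912, 1912]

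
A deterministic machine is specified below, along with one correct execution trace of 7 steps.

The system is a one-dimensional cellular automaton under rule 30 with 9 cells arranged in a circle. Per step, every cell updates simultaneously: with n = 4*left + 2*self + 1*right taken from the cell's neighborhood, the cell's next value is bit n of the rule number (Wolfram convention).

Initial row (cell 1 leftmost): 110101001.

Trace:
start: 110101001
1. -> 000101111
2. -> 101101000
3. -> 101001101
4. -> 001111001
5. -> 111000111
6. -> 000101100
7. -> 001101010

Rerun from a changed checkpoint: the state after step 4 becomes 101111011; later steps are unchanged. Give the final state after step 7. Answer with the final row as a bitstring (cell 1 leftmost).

010011100

state after step 4 := 101111011
5. -> 001000010
6. -> 011100111
7. -> 010011100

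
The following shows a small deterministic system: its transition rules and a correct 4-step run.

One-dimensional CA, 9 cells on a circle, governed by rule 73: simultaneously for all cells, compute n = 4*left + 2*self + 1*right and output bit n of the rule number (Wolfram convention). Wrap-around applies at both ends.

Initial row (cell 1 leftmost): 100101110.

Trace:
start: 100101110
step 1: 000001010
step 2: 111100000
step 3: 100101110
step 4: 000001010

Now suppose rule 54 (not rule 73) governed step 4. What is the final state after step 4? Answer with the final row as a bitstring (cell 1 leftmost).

(re-executing step 4 under rule 54; state before step 4: 100101110)
step 4: 111110001

111110001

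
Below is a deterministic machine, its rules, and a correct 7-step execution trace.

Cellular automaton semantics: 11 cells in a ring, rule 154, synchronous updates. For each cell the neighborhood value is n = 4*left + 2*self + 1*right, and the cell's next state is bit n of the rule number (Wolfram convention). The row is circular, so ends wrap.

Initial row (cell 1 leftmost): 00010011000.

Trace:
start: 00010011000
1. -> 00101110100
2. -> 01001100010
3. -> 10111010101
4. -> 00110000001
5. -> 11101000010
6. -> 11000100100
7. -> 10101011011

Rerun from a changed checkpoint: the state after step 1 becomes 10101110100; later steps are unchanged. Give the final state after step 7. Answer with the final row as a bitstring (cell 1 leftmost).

10101101001

state after step 1 := 10101110100
2. -> 00001100011
3. -> 10011010110
4. -> 01110000100
5. -> 11101001010
6. -> 11000110000
7. -> 10101101001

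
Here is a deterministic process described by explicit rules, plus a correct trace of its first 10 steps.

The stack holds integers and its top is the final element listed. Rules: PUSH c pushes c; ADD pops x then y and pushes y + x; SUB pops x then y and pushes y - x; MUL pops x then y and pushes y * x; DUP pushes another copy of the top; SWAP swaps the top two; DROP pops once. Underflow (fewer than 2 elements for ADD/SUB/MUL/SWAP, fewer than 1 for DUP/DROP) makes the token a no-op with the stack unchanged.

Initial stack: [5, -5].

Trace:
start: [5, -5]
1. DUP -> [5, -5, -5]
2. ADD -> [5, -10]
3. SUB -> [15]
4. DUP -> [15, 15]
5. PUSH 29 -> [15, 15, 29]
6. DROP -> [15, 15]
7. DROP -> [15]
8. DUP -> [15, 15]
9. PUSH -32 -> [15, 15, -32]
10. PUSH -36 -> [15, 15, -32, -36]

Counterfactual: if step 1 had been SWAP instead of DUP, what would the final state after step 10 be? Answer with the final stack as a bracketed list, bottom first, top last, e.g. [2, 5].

[0, 0, -32, -36]

(re-executing from step 1 with the substitution; state before step 1: [5, -5])
1. SWAP -> [-5, 5]
2. ADD -> [0]
3. SUB -> [0]
4. DUP -> [0, 0]
5. PUSH 29 -> [0, 0, 29]
6. DROP -> [0, 0]
7. DROP -> [0]
8. DUP -> [0, 0]
9. PUSH -32 -> [0, 0, -32]
10. PUSH -36 -> [0, 0, -32, -36]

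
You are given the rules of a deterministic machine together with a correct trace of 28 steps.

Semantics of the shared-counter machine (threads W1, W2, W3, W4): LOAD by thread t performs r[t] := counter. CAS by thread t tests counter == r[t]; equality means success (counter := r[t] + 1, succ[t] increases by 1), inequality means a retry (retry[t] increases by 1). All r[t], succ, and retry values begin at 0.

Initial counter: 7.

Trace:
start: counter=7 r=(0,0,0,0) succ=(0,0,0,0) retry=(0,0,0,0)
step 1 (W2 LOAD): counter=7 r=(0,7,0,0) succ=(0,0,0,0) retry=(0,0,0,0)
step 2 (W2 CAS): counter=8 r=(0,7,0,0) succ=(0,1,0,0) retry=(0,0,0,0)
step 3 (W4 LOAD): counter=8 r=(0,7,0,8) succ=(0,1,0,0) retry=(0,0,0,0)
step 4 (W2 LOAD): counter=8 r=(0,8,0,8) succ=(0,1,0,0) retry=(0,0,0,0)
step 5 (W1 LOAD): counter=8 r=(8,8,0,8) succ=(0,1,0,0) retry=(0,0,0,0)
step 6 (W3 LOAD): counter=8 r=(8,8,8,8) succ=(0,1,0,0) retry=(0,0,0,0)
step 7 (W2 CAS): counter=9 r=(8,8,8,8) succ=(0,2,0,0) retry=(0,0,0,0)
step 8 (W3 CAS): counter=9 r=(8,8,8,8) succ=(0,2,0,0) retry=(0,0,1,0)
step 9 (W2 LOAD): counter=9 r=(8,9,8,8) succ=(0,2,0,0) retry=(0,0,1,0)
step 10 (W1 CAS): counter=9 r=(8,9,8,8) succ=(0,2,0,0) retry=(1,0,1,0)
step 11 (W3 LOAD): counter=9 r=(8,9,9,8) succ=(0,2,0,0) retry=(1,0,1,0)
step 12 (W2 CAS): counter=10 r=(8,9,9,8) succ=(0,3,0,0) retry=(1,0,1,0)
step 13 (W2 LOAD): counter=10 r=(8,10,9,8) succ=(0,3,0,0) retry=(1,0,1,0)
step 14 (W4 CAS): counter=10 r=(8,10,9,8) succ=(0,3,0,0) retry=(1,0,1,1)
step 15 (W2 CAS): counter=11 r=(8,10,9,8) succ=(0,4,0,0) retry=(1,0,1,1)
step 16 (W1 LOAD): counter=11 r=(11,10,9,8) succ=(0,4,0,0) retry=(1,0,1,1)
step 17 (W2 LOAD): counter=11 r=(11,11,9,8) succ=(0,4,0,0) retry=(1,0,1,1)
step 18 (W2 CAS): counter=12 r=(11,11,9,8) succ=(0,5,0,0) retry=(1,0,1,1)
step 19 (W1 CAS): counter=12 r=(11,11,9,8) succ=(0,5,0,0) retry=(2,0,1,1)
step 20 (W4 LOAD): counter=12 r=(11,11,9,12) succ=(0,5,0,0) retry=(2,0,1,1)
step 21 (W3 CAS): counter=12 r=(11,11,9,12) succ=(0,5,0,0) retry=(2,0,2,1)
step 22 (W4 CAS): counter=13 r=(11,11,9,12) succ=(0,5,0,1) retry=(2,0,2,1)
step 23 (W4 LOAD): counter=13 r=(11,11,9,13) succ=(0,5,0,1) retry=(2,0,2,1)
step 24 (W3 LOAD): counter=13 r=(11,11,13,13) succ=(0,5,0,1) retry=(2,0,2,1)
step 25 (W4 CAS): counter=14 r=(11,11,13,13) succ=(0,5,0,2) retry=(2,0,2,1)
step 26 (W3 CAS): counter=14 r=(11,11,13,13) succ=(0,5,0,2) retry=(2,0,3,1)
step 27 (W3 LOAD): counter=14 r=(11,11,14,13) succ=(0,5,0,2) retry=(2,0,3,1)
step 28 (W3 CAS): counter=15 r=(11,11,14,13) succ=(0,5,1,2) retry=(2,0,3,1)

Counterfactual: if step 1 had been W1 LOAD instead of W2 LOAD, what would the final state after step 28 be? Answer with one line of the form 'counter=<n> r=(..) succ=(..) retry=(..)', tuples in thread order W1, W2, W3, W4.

(re-executing from step 1 with the substitution; state before step 1: counter=7 r=(0,0,0,0) succ=(0,0,0,0) retry=(0,0,0,0))
step 1 (W1 LOAD): counter=7 r=(7,0,0,0) succ=(0,0,0,0) retry=(0,0,0,0)
step 2 (W2 CAS): counter=7 r=(7,0,0,0) succ=(0,0,0,0) retry=(0,1,0,0)
step 3 (W4 LOAD): counter=7 r=(7,0,0,7) succ=(0,0,0,0) retry=(0,1,0,0)
step 4 (W2 LOAD): counter=7 r=(7,7,0,7) succ=(0,0,0,0) retry=(0,1,0,0)
step 5 (W1 LOAD): counter=7 r=(7,7,0,7) succ=(0,0,0,0) retry=(0,1,0,0)
step 6 (W3 LOAD): counter=7 r=(7,7,7,7) succ=(0,0,0,0) retry=(0,1,0,0)
step 7 (W2 CAS): counter=8 r=(7,7,7,7) succ=(0,1,0,0) retry=(0,1,0,0)
step 8 (W3 CAS): counter=8 r=(7,7,7,7) succ=(0,1,0,0) retry=(0,1,1,0)
step 9 (W2 LOAD): counter=8 r=(7,8,7,7) succ=(0,1,0,0) retry=(0,1,1,0)
step 10 (W1 CAS): counter=8 r=(7,8,7,7) succ=(0,1,0,0) retry=(1,1,1,0)
step 11 (W3 LOAD): counter=8 r=(7,8,8,7) succ=(0,1,0,0) retry=(1,1,1,0)
step 12 (W2 CAS): counter=9 r=(7,8,8,7) succ=(0,2,0,0) retry=(1,1,1,0)
step 13 (W2 LOAD): counter=9 r=(7,9,8,7) succ=(0,2,0,0) retry=(1,1,1,0)
step 14 (W4 CAS): counter=9 r=(7,9,8,7) succ=(0,2,0,0) retry=(1,1,1,1)
step 15 (W2 CAS): counter=10 r=(7,9,8,7) succ=(0,3,0,0) retry=(1,1,1,1)
step 16 (W1 LOAD): counter=10 r=(10,9,8,7) succ=(0,3,0,0) retry=(1,1,1,1)
step 17 (W2 LOAD): counter=10 r=(10,10,8,7) succ=(0,3,0,0) retry=(1,1,1,1)
step 18 (W2 CAS): counter=11 r=(10,10,8,7) succ=(0,4,0,0) retry=(1,1,1,1)
step 19 (W1 CAS): counter=11 r=(10,10,8,7) succ=(0,4,0,0) retry=(2,1,1,1)
step 20 (W4 LOAD): counter=11 r=(10,10,8,11) succ=(0,4,0,0) retry=(2,1,1,1)
step 21 (W3 CAS): counter=11 r=(10,10,8,11) succ=(0,4,0,0) retry=(2,1,2,1)
step 22 (W4 CAS): counter=12 r=(10,10,8,11) succ=(0,4,0,1) retry=(2,1,2,1)
step 23 (W4 LOAD): counter=12 r=(10,10,8,12) succ=(0,4,0,1) retry=(2,1,2,1)
step 24 (W3 LOAD): counter=12 r=(10,10,12,12) succ=(0,4,0,1) retry=(2,1,2,1)
step 25 (W4 CAS): counter=13 r=(10,10,12,12) succ=(0,4,0,2) retry=(2,1,2,1)
step 26 (W3 CAS): counter=13 r=(10,10,12,12) succ=(0,4,0,2) retry=(2,1,3,1)
step 27 (W3 LOAD): counter=13 r=(10,10,13,12) succ=(0,4,0,2) retry=(2,1,3,1)
step 28 (W3 CAS): counter=14 r=(10,10,13,12) succ=(0,4,1,2) retry=(2,1,3,1)

counter=14 r=(10,10,13,12) succ=(0,4,1,2) retry=(2,1,3,1)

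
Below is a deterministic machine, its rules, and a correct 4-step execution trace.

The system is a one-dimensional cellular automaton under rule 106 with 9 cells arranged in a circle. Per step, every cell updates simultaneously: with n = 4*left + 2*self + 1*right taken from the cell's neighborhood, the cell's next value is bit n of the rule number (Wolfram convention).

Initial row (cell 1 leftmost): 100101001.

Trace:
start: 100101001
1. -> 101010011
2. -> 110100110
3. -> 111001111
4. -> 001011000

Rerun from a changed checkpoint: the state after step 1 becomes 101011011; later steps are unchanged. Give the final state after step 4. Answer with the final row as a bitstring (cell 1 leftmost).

000100110

state after step 1 := 101011011
2. -> 110111110
3. -> 111100011
4. -> 000100110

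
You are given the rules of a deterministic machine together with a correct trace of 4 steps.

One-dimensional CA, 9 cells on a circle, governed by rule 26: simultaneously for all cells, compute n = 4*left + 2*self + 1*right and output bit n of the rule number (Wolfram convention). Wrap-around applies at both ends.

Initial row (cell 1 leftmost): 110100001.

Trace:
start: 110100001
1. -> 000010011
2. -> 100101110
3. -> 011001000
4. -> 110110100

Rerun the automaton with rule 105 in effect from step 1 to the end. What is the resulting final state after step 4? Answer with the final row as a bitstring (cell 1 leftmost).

(re-executing steps 1..4 under rule 105; state before step 1: 110100001)
1. -> 011001101
2. -> 111001110
3. -> 101001011
4. -> 110000110

110000110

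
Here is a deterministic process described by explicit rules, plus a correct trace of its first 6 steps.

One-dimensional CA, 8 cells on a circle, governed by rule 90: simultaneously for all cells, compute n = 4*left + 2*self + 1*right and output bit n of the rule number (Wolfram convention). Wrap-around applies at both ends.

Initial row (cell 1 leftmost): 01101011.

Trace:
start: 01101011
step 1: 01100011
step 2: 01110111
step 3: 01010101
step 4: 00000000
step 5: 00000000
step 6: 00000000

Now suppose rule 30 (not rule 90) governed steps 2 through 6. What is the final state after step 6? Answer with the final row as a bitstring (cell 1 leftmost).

00100101

(re-executing steps 2..6 under rule 30; state before step 2: 01100011)
step 2: 01010110
step 3: 11010101
step 4: 00010101
step 5: 10110101
step 6: 00100101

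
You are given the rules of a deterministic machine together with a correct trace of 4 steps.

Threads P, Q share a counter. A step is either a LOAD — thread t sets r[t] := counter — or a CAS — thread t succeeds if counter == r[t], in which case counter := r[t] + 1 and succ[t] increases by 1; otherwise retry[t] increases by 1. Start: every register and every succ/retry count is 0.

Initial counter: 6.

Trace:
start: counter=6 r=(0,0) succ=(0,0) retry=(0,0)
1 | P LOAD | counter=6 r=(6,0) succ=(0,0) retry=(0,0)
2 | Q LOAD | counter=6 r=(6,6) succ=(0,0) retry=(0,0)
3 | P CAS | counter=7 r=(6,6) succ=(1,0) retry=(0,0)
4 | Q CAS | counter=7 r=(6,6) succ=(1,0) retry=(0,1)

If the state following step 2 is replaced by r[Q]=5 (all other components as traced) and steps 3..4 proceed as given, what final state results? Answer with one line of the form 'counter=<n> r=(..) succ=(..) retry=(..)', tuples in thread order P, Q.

counter=7 r=(6,5) succ=(1,0) retry=(0,1)

state after step 2 := counter=6 r=(6,5) succ=(0,0) retry=(0,0)
3 | P CAS | counter=7 r=(6,5) succ=(1,0) retry=(0,0)
4 | Q CAS | counter=7 r=(6,5) succ=(1,0) retry=(0,1)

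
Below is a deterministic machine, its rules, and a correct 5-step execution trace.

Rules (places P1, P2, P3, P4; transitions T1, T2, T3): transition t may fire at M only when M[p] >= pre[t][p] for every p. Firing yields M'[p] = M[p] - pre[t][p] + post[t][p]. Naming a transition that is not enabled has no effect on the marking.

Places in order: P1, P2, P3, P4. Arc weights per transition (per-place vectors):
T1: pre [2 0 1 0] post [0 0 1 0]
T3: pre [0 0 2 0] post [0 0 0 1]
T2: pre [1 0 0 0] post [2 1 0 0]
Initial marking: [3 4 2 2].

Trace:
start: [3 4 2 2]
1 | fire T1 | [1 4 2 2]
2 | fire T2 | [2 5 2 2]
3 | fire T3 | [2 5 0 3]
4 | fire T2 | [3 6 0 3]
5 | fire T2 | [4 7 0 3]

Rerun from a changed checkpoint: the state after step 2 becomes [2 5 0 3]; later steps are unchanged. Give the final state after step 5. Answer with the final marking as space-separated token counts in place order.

4 7 0 3

state after step 2 := [2 5 0 3]
3 | fire T3 | [2 5 0 3]
4 | fire T2 | [3 6 0 3]
5 | fire T2 | [4 7 0 3]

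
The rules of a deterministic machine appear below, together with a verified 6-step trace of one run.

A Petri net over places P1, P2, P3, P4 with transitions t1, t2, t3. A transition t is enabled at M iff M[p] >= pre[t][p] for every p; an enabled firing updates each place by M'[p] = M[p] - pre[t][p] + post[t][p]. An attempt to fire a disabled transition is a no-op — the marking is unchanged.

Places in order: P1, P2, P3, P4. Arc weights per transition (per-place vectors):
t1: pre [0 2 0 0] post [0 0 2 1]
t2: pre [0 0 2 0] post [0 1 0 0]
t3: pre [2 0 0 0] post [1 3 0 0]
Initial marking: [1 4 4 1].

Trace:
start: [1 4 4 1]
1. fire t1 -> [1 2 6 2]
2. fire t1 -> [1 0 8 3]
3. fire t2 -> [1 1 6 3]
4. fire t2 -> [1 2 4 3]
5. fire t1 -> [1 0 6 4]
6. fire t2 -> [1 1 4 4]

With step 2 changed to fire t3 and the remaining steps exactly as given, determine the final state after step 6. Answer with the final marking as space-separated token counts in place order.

1 3 2 3

(re-executing from step 2 with the substitution; state before step 2: [1 2 6 2])
2. fire t3 -> [1 2 6 2]
3. fire t2 -> [1 3 4 2]
4. fire t2 -> [1 4 2 2]
5. fire t1 -> [1 2 4 3]
6. fire t2 -> [1 3 2 3]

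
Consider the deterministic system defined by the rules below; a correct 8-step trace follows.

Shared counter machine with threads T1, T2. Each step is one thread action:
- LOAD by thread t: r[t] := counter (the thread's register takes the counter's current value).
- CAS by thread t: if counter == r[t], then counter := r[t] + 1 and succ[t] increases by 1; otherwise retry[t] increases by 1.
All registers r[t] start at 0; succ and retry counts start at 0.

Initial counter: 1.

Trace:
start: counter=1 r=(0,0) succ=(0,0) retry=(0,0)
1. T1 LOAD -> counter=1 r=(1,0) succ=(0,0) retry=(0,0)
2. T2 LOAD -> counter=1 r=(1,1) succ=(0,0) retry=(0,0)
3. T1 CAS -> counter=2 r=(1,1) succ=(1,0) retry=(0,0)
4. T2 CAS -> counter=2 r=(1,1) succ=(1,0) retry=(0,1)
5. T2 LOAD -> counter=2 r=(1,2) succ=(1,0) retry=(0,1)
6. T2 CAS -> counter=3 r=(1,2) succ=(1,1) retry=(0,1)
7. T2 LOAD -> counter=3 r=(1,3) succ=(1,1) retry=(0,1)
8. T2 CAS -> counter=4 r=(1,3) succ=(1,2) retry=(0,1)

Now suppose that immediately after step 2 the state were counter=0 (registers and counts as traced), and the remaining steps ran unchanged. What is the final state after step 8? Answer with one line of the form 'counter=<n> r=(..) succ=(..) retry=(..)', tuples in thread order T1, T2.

counter=2 r=(1,1) succ=(0,2) retry=(1,1)

state after step 2 := counter=0 r=(1,1) succ=(0,0) retry=(0,0)
3. T1 CAS -> counter=0 r=(1,1) succ=(0,0) retry=(1,0)
4. T2 CAS -> counter=0 r=(1,1) succ=(0,0) retry=(1,1)
5. T2 LOAD -> counter=0 r=(1,0) succ=(0,0) retry=(1,1)
6. T2 CAS -> counter=1 r=(1,0) succ=(0,1) retry=(1,1)
7. T2 LOAD -> counter=1 r=(1,1) succ=(0,1) retry=(1,1)
8. T2 CAS -> counter=2 r=(1,1) succ=(0,2) retry=(1,1)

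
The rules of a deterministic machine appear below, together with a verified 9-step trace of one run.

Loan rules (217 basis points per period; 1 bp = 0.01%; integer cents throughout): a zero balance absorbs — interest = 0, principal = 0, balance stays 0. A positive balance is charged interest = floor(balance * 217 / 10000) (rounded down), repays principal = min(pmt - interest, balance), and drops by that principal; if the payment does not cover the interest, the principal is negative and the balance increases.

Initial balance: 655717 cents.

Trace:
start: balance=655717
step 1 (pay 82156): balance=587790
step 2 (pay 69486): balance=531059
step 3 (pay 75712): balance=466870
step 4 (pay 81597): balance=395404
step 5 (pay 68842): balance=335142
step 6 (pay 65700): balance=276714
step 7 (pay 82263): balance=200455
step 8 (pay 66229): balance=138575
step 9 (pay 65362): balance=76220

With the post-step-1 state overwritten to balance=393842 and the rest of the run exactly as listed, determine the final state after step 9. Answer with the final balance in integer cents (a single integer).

state after step 1 := balance=393842
step 2 (pay 69486): balance=332902
step 3 (pay 75712): balance=264413
step 4 (pay 81597): balance=188553
step 5 (pay 68842): balance=123802
step 6 (pay 65700): balance=60788
step 7 (pay 82263): balance=0
step 8 (pay 66229): balance=0
step 9 (pay 65362): balance=0

0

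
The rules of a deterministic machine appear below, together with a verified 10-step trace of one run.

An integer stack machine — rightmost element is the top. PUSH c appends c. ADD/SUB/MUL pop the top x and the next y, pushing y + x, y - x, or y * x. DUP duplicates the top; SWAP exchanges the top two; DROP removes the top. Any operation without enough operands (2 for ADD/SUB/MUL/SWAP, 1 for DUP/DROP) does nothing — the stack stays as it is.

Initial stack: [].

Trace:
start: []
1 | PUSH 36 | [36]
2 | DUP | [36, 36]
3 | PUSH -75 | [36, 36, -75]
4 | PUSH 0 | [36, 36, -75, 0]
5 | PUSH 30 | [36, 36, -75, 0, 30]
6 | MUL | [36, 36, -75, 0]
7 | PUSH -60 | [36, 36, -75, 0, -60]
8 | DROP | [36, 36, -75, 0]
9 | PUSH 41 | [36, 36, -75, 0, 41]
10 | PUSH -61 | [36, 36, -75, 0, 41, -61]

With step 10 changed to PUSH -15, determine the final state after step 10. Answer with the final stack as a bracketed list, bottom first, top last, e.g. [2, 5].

(re-executing from step 10 with the substitution; state before step 10: [36, 36, -75, 0, 41])
10 | PUSH -15 | [36, 36, -75, 0, 41, -15]

[36, 36, -75, 0, 41, -15]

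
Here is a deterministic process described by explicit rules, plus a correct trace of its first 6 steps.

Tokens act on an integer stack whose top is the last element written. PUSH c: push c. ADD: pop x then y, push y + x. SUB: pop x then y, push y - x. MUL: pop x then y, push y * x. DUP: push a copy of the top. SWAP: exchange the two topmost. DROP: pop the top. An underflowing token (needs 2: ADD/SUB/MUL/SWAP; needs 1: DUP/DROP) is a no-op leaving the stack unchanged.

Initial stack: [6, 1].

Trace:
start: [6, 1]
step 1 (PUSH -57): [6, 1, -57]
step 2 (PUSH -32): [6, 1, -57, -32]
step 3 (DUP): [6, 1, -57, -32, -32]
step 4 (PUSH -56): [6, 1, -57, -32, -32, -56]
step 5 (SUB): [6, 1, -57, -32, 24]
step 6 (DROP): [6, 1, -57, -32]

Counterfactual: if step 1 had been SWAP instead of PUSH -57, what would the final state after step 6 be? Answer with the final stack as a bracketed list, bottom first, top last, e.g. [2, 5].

[1, 6, -32]

(re-executing from step 1 with the substitution; state before step 1: [6, 1])
step 1 (SWAP): [1, 6]
step 2 (PUSH -32): [1, 6, -32]
step 3 (DUP): [1, 6, -32, -32]
step 4 (PUSH -56): [1, 6, -32, -32, -56]
step 5 (SUB): [1, 6, -32, 24]
step 6 (DROP): [1, 6, -32]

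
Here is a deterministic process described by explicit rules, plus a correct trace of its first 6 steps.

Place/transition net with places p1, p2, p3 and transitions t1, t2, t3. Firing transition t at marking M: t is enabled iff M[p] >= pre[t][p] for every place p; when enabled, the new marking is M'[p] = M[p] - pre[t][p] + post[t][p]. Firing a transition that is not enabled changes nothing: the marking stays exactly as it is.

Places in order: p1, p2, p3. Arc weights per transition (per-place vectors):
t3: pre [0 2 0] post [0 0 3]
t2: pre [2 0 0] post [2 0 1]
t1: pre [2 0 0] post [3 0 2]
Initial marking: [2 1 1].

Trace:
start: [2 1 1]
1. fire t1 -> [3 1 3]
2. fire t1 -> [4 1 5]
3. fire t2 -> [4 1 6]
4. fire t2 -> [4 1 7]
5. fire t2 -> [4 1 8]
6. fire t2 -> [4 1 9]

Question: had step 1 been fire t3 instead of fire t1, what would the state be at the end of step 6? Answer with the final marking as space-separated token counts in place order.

3 1 7

(re-executing from step 1 with the substitution; state before step 1: [2 1 1])
1. fire t3 -> [2 1 1]
2. fire t1 -> [3 1 3]
3. fire t2 -> [3 1 4]
4. fire t2 -> [3 1 5]
5. fire t2 -> [3 1 6]
6. fire t2 -> [3 1 7]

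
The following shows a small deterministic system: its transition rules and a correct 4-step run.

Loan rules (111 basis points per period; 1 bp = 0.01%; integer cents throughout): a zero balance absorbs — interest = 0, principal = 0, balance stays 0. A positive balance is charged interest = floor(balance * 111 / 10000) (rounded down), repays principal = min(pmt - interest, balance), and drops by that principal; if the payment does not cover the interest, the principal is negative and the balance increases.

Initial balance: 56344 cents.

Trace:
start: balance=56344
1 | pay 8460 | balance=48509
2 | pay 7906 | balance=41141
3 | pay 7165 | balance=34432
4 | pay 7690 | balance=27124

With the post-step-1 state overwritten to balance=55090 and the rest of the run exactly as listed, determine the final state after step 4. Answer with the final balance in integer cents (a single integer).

33926

state after step 1 := balance=55090
2 | pay 7906 | balance=47795
3 | pay 7165 | balance=41160
4 | pay 7690 | balance=33926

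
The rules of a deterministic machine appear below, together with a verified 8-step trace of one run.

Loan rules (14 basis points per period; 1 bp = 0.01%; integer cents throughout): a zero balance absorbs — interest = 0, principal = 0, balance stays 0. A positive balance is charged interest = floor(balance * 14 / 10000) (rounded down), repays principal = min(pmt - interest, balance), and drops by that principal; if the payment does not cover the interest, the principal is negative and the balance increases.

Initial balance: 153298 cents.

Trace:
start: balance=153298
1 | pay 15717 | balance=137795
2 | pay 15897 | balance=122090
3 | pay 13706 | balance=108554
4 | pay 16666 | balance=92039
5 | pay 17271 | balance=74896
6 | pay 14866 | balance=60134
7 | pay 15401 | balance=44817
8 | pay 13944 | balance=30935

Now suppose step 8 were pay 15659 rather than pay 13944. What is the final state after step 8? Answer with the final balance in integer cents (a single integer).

29220

(re-executing from step 8 with the substitution; state before step 8: balance=44817)
8 | pay 15659 | balance=29220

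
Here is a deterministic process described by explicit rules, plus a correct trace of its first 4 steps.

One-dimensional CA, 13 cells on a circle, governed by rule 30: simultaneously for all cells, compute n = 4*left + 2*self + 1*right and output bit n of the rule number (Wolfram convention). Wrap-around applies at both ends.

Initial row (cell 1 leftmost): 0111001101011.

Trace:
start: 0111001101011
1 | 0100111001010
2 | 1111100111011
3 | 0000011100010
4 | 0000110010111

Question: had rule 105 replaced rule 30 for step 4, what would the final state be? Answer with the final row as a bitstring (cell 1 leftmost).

(re-executing step 4 under rule 105; state before step 4: 0000011100010)
4 | 1111010101000

1111010101000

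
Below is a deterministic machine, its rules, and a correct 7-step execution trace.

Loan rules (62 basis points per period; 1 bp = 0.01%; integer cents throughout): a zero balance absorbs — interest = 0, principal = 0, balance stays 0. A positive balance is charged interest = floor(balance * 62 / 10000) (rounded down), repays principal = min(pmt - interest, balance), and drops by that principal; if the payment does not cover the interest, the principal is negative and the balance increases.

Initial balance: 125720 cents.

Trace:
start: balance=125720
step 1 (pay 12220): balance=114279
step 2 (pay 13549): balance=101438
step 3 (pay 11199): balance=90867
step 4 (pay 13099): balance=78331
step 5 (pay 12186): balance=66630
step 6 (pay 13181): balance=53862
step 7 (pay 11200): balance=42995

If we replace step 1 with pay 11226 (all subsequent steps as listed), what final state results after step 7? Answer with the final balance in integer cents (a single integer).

44027

(re-executing from step 1 with the substitution; state before step 1: balance=125720)
step 1 (pay 11226): balance=115273
step 2 (pay 13549): balance=102438
step 3 (pay 11199): balance=91874
step 4 (pay 13099): balance=79344
step 5 (pay 12186): balance=67649
step 6 (pay 13181): balance=54887
step 7 (pay 11200): balance=44027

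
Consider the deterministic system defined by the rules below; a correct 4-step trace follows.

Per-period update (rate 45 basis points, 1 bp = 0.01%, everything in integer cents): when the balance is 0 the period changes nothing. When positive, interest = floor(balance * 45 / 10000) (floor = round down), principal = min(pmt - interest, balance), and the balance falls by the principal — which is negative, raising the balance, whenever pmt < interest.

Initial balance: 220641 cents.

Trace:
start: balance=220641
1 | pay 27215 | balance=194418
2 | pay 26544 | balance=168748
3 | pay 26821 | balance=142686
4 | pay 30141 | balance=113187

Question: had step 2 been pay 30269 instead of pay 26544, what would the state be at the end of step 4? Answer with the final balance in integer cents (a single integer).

(re-executing from step 2 with the substitution; state before step 2: balance=194418)
2 | pay 30269 | balance=165023
3 | pay 26821 | balance=138944
4 | pay 30141 | balance=109428

109428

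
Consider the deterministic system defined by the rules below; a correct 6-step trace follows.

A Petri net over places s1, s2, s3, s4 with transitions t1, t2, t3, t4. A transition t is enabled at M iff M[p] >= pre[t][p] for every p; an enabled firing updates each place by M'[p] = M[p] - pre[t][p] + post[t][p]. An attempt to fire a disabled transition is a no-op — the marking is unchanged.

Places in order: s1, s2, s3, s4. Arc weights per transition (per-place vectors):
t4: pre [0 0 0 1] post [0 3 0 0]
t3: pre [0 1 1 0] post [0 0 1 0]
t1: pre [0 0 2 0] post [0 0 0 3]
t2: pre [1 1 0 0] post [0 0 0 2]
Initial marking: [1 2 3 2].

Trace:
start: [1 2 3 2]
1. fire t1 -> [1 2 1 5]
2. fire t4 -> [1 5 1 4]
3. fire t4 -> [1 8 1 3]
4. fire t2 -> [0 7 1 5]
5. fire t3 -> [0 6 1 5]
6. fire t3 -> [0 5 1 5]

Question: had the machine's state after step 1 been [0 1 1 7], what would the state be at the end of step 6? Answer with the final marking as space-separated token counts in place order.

0 5 1 5

state after step 1 := [0 1 1 7]
2. fire t4 -> [0 4 1 6]
3. fire t4 -> [0 7 1 5]
4. fire t2 -> [0 7 1 5]
5. fire t3 -> [0 6 1 5]
6. fire t3 -> [0 5 1 5]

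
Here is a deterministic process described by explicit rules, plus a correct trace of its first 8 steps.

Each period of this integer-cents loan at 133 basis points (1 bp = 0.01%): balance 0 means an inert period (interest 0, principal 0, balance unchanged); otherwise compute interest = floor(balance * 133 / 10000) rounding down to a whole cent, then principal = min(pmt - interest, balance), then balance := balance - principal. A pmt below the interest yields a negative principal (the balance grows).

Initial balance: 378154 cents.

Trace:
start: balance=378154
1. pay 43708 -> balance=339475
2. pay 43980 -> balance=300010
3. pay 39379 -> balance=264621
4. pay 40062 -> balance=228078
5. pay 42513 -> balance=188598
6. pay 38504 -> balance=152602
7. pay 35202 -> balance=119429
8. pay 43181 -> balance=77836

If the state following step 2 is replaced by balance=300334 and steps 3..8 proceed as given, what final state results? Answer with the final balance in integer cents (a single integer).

78185

state after step 2 := balance=300334
3. pay 39379 -> balance=264949
4. pay 40062 -> balance=228410
5. pay 42513 -> balance=188934
6. pay 38504 -> balance=152942
7. pay 35202 -> balance=119774
8. pay 43181 -> balance=78185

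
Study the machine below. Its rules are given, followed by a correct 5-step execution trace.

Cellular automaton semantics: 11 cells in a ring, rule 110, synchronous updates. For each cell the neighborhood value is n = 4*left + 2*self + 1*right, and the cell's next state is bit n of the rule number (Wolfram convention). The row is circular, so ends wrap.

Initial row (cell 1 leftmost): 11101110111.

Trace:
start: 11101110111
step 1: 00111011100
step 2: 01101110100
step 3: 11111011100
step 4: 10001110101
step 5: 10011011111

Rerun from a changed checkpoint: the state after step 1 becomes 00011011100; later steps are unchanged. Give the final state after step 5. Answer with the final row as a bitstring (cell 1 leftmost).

10101111101

state after step 1 := 00011011100
step 2: 00111110100
step 3: 01100011100
step 4: 11100110100
step 5: 10101111101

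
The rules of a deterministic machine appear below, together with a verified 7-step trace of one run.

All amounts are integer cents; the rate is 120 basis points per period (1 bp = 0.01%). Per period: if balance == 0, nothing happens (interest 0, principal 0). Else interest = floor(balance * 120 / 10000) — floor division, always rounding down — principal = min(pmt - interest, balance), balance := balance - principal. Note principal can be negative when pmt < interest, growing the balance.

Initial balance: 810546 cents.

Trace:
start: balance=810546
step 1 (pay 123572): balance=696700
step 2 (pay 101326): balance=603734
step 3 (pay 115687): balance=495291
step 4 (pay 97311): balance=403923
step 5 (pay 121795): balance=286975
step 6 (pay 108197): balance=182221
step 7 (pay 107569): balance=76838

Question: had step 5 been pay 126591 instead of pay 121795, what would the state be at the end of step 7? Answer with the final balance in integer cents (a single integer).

71927

(re-executing from step 5 with the substitution; state before step 5: balance=403923)
step 5 (pay 126591): balance=282179
step 6 (pay 108197): balance=177368
step 7 (pay 107569): balance=71927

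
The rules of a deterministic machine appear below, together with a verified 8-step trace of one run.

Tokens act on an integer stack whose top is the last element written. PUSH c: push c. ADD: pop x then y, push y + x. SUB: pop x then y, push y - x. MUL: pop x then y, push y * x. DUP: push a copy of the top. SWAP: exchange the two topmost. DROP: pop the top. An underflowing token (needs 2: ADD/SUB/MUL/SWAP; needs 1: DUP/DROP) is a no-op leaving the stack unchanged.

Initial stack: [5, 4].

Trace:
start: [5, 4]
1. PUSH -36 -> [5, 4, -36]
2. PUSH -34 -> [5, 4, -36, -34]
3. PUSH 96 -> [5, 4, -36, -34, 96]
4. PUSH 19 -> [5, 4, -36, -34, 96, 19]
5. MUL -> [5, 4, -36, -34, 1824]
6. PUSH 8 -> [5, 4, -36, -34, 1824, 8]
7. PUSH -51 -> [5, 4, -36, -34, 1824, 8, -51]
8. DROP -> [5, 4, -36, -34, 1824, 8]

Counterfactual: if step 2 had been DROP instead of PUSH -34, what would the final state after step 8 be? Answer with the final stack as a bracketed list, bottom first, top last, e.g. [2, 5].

[5, 4, 1824, 8]

(re-executing from step 2 with the substitution; state before step 2: [5, 4, -36])
2. DROP -> [5, 4]
3. PUSH 96 -> [5, 4, 96]
4. PUSH 19 -> [5, 4, 96, 19]
5. MUL -> [5, 4, 1824]
6. PUSH 8 -> [5, 4, 1824, 8]
7. PUSH -51 -> [5, 4, 1824, 8, -51]
8. DROP -> [5, 4, 1824, 8]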